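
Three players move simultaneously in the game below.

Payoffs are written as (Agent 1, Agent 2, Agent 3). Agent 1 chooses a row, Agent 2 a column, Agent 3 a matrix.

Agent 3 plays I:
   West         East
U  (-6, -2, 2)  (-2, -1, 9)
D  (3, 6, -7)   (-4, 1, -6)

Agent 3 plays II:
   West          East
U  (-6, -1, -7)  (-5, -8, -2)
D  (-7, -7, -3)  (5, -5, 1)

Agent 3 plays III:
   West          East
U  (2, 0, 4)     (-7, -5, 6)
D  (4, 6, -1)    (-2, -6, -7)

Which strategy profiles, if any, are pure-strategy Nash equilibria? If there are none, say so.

For each player, find the best response to each opponent profile; mutual best responses are the pure NE.
Agent 1 against (West, I): payoffs -6, 3 → best response D.
Agent 1 against (West, II): payoffs -6, -7 → best response U.
Agent 1 against (West, III): payoffs 2, 4 → best response D.
Agent 1 against (East, I): payoffs -2, -4 → best response U.
Agent 1 against (East, II): payoffs -5, 5 → best response D.
Agent 1 against (East, III): payoffs -7, -2 → best response D.
Agent 2 against (U, I): payoffs -2, -1 → best response East.
Agent 2 against (U, II): payoffs -1, -8 → best response West.
Agent 2 against (U, III): payoffs 0, -5 → best response West.
Agent 2 against (D, I): payoffs 6, 1 → best response West.
Agent 2 against (D, II): payoffs -7, -5 → best response East.
Agent 2 against (D, III): payoffs 6, -6 → best response West.
Agent 3 against (U, West): payoffs 2, -7, 4 → best response III.
Agent 3 against (U, East): payoffs 9, -2, 6 → best response I.
Agent 3 against (D, West): payoffs -7, -3, -1 → best response III.
Agent 3 against (D, East): payoffs -6, 1, -7 → best response II.
Mutual best responses: (U, East, I); (D, West, III); (D, East, II).

The pure Nash equilibria are (U, East, I) and (D, West, III) and (D, East, II).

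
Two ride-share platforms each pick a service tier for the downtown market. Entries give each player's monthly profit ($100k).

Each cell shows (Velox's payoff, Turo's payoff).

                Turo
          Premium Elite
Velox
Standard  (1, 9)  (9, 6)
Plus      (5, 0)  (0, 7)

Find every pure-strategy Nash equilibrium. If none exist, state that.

none

Velox against Premium: payoffs 1, 5 → best response Plus.
Velox against Elite: payoffs 9, 0 → best response Standard.
Turo against Standard: payoffs 9, 6 → best response Premium.
Turo against Plus: payoffs 0, 7 → best response Elite.
No profile is a mutual best response for all players.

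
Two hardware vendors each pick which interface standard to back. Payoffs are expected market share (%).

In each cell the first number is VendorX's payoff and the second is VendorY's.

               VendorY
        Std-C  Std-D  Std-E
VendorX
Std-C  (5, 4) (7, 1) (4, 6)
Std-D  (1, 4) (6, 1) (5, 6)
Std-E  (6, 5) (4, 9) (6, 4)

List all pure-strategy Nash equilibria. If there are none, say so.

none

Mark each player's best response to every combination of opponents' strategies; a profile where every player is best-responding is a pure Nash equilibrium.
VendorX against Std-C: payoffs 5, 1, 6 → best response Std-E.
VendorX against Std-D: payoffs 7, 6, 4 → best response Std-C.
VendorX against Std-E: payoffs 4, 5, 6 → best response Std-E.
VendorY against Std-C: payoffs 4, 1, 6 → best response Std-E.
VendorY against Std-D: payoffs 4, 1, 6 → best response Std-E.
VendorY against Std-E: payoffs 5, 9, 4 → best response Std-D.
No profile is a mutual best response for all players.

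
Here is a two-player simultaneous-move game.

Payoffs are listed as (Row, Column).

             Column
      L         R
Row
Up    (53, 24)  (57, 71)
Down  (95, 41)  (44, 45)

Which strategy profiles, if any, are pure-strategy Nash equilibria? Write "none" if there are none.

Check each profile: it is a Nash equilibrium iff no player can strictly gain by switching unilaterally.
(Up, L): Row can switch to Down (53 → 95). Not NE.
(Up, R): Row gets 57, best alternative 44; Column gets 71, best alternative 24. No profitable deviation — NE.
(Down, L): Column can switch to R (41 → 45). Not NE.
(Down, R): Row can switch to Up (44 → 57). Not NE.

(Up, R)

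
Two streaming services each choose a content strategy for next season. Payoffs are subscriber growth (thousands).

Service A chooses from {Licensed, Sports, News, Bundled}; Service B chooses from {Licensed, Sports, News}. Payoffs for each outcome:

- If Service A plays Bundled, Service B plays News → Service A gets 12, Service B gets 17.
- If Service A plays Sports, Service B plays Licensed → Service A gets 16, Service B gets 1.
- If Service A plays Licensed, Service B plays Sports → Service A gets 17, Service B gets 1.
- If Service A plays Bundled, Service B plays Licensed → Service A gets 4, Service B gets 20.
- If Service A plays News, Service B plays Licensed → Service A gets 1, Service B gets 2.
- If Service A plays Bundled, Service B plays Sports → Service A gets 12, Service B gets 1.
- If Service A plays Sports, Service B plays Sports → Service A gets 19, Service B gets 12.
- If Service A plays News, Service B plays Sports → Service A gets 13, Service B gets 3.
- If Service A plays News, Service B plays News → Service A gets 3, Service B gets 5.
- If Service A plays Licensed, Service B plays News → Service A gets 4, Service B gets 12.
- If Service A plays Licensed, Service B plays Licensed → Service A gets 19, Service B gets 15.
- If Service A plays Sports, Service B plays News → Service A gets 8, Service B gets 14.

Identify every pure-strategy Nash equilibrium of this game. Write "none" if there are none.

The unique pure-strategy Nash equilibrium is (Licensed, Licensed).

For each strategy profile, look for a profitable unilateral deviation.
(Licensed, Licensed): Service A gets 19, best alternative 16; Service B gets 15, best alternative 12. No profitable deviation — NE.
(Licensed, Sports): Service A can switch to Sports (17 → 19). Not NE.
(Licensed, News): Service A can switch to Sports (4 → 8). Not NE.
(Sports, Licensed): Service A can switch to Licensed (16 → 19). Not NE.
(Sports, Sports): Service B can switch to News (12 → 14). Not NE.
(Sports, News): Service A can switch to Bundled (8 → 12). Not NE.
(News, Licensed): Service A can switch to Licensed (1 → 19). Not NE.
(News, Sports): Service A can switch to Licensed (13 → 17). Not NE.
(News, News): Service A can switch to Licensed (3 → 4). Not NE.
(Bundled, Licensed): Service A can switch to Licensed (4 → 19). Not NE.
(Bundled, Sports): Service A can switch to Licensed (12 → 17). Not NE.
(Bundled, News): Service B can switch to Licensed (17 → 20). Not NE.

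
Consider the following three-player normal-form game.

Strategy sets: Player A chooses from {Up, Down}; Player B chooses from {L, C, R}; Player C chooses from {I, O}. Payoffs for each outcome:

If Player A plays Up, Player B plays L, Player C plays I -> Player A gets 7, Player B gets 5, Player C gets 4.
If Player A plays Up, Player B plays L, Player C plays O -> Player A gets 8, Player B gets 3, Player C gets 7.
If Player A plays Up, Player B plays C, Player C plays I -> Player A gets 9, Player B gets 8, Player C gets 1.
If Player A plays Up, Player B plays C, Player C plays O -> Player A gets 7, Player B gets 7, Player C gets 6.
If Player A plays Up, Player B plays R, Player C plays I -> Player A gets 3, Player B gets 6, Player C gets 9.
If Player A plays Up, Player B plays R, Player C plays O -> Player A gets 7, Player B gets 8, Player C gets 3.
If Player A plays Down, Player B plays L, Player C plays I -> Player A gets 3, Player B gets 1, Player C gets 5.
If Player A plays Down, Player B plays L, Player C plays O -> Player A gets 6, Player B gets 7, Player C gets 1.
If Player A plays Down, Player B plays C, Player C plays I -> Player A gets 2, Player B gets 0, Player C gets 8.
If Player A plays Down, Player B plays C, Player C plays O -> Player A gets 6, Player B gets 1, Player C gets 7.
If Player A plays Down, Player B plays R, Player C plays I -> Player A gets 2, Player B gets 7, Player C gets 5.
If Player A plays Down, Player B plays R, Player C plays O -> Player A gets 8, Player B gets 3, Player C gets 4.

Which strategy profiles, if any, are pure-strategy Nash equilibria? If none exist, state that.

Mark each player's best response to every combination of opponents' strategies; a profile where every player is best-responding is a pure Nash equilibrium.
Player A against (L, I): payoffs 7, 3 → best response Up.
Player A against (L, O): payoffs 8, 6 → best response Up.
Player A against (C, I): payoffs 9, 2 → best response Up.
Player A against (C, O): payoffs 7, 6 → best response Up.
Player A against (R, I): payoffs 3, 2 → best response Up.
Player A against (R, O): payoffs 7, 8 → best response Down.
Player B against (Up, I): payoffs 5, 8, 6 → best response C.
Player B against (Up, O): payoffs 3, 7, 8 → best response R.
Player B against (Down, I): payoffs 1, 0, 7 → best response R.
Player B against (Down, O): payoffs 7, 1, 3 → best response L.
Player C against (Up, L): payoffs 4, 7 → best response O.
Player C against (Up, C): payoffs 1, 6 → best response O.
Player C against (Up, R): payoffs 9, 3 → best response I.
Player C against (Down, L): payoffs 5, 1 → best response I.
Player C against (Down, C): payoffs 8, 7 → best response I.
Player C against (Down, R): payoffs 5, 4 → best response I.
No profile is a mutual best response for all players.

This game has no pure Nash equilibrium.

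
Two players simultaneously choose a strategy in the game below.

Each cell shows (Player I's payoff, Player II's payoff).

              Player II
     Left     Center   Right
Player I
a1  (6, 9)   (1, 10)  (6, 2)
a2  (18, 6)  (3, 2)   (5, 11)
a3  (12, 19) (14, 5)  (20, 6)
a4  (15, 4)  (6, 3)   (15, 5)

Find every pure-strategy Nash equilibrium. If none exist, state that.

Player I against Left: payoffs 6, 18, 12, 15 → best response a2.
Player I against Center: payoffs 1, 3, 14, 6 → best response a3.
Player I against Right: payoffs 6, 5, 20, 15 → best response a3.
Player II against a1: payoffs 9, 10, 2 → best response Center.
Player II against a2: payoffs 6, 2, 11 → best response Right.
Player II against a3: payoffs 19, 5, 6 → best response Left.
Player II against a4: payoffs 4, 3, 5 → best response Right.
No profile is a mutual best response for all players.

No pure-strategy Nash equilibrium.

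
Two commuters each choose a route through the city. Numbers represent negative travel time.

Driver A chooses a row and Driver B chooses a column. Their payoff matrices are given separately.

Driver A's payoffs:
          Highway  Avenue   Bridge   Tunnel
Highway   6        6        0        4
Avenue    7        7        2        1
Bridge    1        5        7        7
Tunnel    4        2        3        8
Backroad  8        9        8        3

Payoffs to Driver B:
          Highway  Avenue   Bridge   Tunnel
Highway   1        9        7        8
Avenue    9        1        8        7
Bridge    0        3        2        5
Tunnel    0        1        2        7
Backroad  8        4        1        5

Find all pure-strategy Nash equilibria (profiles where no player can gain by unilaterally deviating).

(Tunnel, Tunnel), (Backroad, Highway)

Check each profile: it is a Nash equilibrium iff no player can strictly gain by switching unilaterally.
(Highway, Highway): Driver A can switch to Avenue (6 → 7). Not NE.
(Highway, Avenue): Driver A can switch to Avenue (6 → 7). Not NE.
(Highway, Bridge): Driver A can switch to Avenue (0 → 2). Not NE.
(Highway, Tunnel): Driver A can switch to Bridge (4 → 7). Not NE.
(Avenue, Highway): Driver A can switch to Backroad (7 → 8). Not NE.
(Avenue, Avenue): Driver A can switch to Backroad (7 → 9). Not NE.
(Avenue, Bridge): Driver A can switch to Bridge (2 → 7). Not NE.
(Avenue, Tunnel): Driver A can switch to Highway (1 → 4). Not NE.
(Tunnel, Tunnel): Driver A gets 8, best alternative 7; Driver B gets 7, best alternative 2. No profitable deviation — NE.
(Backroad, Highway): Driver A gets 8, best alternative 7; Driver B gets 8, best alternative 5. No profitable deviation — NE.
(The remaining 10 profiles each have a profitable deviation by the same check.)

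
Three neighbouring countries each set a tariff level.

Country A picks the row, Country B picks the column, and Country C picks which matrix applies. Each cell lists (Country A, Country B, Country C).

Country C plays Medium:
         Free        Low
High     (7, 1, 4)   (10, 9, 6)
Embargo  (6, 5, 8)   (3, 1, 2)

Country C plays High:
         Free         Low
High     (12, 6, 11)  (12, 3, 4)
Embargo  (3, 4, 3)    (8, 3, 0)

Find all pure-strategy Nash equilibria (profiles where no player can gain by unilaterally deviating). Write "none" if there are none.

(High, Free, High) and (High, Low, Medium)

(High, Free, Medium): Country B can switch to Low (1 → 9). Not NE.
(High, Free, High): Country A gets 12, best alternative 3; Country B gets 6, best alternative 3; Country C gets 11, best alternative 4. No profitable deviation — NE.
(High, Low, Medium): Country A gets 10, best alternative 3; Country B gets 9, best alternative 1; Country C gets 6, best alternative 4. No profitable deviation — NE.
(High, Low, High): Country B can switch to Free (3 → 6). Not NE.
(Embargo, Free, Medium): Country A can switch to High (6 → 7). Not NE.
(Embargo, Free, High): Country A can switch to High (3 → 12). Not NE.
(Embargo, Low, Medium): Country A can switch to High (3 → 10). Not NE.
(Embargo, Low, High): Country A can switch to High (8 → 12). Not NE.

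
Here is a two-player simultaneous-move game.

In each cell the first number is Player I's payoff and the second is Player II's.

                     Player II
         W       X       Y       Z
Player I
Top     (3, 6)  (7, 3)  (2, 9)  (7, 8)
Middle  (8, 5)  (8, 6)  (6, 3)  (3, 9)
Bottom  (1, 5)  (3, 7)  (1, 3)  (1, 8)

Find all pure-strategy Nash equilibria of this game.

This game has no pure Nash equilibrium.

(Top, W): Player I can switch to Middle (3 → 8). Not NE.
(Top, X): Player I can switch to Middle (7 → 8). Not NE.
(Top, Y): Player I can switch to Middle (2 → 6). Not NE.
(Top, Z): Player II can switch to Y (8 → 9). Not NE.
(Middle, W): Player II can switch to X (5 → 6). Not NE.
(Middle, X): Player II can switch to Z (6 → 9). Not NE.
(Middle, Y): Player II can switch to W (3 → 5). Not NE.
(Middle, Z): Player I can switch to Top (3 → 7). Not NE.
(The remaining 4 profiles each have a profitable deviation by the same check.)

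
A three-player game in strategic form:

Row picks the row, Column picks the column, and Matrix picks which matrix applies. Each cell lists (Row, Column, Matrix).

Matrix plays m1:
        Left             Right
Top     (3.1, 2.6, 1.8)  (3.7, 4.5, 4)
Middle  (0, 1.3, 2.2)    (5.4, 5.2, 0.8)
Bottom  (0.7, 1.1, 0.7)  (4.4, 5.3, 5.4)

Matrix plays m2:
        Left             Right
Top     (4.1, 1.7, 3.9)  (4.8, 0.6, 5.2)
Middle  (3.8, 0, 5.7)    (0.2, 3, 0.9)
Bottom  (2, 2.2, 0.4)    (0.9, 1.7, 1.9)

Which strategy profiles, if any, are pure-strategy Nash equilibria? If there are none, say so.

The unique pure-strategy Nash equilibrium is (Top, Left, m2).

For each player, find the best response to each opponent profile; mutual best responses are the pure NE.
Row against (Left, m1): payoffs 3.1, 0, 0.7 → best response Top.
Row against (Left, m2): payoffs 4.1, 3.8, 2 → best response Top.
Row against (Right, m1): payoffs 3.7, 5.4, 4.4 → best response Middle.
Row against (Right, m2): payoffs 4.8, 0.2, 0.9 → best response Top.
Column against (Top, m1): payoffs 2.6, 4.5 → best response Right.
Column against (Top, m2): payoffs 1.7, 0.6 → best response Left.
Column against (Middle, m1): payoffs 1.3, 5.2 → best response Right.
Column against (Middle, m2): payoffs 0, 3 → best response Right.
Column against (Bottom, m1): payoffs 1.1, 5.3 → best response Right.
Column against (Bottom, m2): payoffs 2.2, 1.7 → best response Left.
Matrix against (Top, Left): payoffs 1.8, 3.9 → best response m2.
Matrix against (Top, Right): payoffs 4, 5.2 → best response m2.
Matrix against (Middle, Left): payoffs 2.2, 5.7 → best response m2.
Matrix against (Middle, Right): payoffs 0.8, 0.9 → best response m2.
Matrix against (Bottom, Left): payoffs 0.7, 0.4 → best response m1.
Matrix against (Bottom, Right): payoffs 5.4, 1.9 → best response m1.
Mutual best responses: (Top, Left, m2).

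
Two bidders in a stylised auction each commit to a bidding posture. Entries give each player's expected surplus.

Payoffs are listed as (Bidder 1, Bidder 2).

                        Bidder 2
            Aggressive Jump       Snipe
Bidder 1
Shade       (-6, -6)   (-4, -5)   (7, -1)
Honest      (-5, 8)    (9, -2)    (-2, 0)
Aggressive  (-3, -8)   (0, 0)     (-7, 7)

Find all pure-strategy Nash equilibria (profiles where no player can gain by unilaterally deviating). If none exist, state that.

Pure NE: (Shade, Snipe)

For each strategy profile, look for a profitable unilateral deviation.
(Shade, Aggressive): Bidder 1 can switch to Honest (-6 → -5). Not NE.
(Shade, Jump): Bidder 1 can switch to Honest (-4 → 9). Not NE.
(Shade, Snipe): Bidder 1 gets 7, best alternative -2; Bidder 2 gets -1, best alternative -5. No profitable deviation — NE.
(Honest, Aggressive): Bidder 1 can switch to Aggressive (-5 → -3). Not NE.
(Honest, Jump): Bidder 2 can switch to Aggressive (-2 → 8). Not NE.
(Honest, Snipe): Bidder 1 can switch to Shade (-2 → 7). Not NE.
(Aggressive, Aggressive): Bidder 2 can switch to Jump (-8 → 0). Not NE.
(Aggressive, Jump): Bidder 1 can switch to Honest (0 → 9). Not NE.
(Aggressive, Snipe): Bidder 1 can switch to Shade (-7 → 7). Not NE.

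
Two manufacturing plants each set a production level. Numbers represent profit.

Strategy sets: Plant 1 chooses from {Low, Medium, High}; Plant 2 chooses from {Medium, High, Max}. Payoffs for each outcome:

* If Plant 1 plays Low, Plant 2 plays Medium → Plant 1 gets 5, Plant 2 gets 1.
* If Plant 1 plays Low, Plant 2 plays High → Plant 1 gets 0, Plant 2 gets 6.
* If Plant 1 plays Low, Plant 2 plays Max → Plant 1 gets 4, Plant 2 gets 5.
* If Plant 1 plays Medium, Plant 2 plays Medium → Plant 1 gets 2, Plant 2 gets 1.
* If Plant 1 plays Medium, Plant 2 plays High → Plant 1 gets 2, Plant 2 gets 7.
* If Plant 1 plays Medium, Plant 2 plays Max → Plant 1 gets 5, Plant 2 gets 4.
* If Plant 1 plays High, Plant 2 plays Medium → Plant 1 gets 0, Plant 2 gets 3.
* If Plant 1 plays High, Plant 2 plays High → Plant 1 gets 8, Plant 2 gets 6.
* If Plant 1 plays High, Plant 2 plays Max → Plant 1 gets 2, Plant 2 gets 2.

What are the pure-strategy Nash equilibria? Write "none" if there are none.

Plant 1 against Medium: payoffs 5, 2, 0 → best response Low.
Plant 1 against High: payoffs 0, 2, 8 → best response High.
Plant 1 against Max: payoffs 4, 5, 2 → best response Medium.
Plant 2 against Low: payoffs 1, 6, 5 → best response High.
Plant 2 against Medium: payoffs 1, 7, 4 → best response High.
Plant 2 against High: payoffs 3, 6, 2 → best response High.
Mutual best responses: (High, High).

The unique pure-strategy Nash equilibrium is (High, High).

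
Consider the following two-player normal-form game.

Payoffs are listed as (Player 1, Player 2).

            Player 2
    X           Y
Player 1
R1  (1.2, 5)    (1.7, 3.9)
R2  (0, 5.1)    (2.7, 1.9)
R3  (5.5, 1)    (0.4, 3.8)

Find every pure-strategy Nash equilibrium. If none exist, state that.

This game has no pure Nash equilibrium.

(R1, X): Player 1 can switch to R3 (1.2 → 5.5). Not NE.
(R1, Y): Player 1 can switch to R2 (1.7 → 2.7). Not NE.
(R2, X): Player 1 can switch to R1 (0 → 1.2). Not NE.
(R2, Y): Player 2 can switch to X (1.9 → 5.1). Not NE.
(R3, X): Player 2 can switch to Y (1 → 3.8). Not NE.
(R3, Y): Player 1 can switch to R1 (0.4 → 1.7). Not NE.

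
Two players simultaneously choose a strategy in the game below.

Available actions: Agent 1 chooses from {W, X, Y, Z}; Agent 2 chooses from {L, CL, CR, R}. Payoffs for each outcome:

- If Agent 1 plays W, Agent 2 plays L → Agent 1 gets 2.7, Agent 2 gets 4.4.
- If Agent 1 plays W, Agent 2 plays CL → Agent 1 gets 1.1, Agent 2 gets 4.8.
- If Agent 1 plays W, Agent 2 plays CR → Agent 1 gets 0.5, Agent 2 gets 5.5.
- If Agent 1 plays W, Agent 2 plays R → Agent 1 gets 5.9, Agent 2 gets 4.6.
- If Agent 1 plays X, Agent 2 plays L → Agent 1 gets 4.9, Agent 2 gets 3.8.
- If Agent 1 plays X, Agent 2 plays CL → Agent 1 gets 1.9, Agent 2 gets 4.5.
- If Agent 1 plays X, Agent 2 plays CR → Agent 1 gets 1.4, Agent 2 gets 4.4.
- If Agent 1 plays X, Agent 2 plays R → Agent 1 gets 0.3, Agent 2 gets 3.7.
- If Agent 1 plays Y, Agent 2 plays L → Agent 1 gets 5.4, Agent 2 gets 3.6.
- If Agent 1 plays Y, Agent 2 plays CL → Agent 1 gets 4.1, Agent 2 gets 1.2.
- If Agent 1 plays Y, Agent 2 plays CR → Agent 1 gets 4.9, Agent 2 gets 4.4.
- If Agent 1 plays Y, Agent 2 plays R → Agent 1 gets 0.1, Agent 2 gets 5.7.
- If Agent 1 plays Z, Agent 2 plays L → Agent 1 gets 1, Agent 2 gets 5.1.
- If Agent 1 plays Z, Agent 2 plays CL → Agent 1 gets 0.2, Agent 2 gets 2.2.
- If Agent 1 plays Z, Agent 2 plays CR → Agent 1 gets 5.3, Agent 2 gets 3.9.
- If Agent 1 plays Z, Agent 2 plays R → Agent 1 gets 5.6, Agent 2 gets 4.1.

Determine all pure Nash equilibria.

none

Agent 1 against L: payoffs 2.7, 4.9, 5.4, 1 → best response Y.
Agent 1 against CL: payoffs 1.1, 1.9, 4.1, 0.2 → best response Y.
Agent 1 against CR: payoffs 0.5, 1.4, 4.9, 5.3 → best response Z.
Agent 1 against R: payoffs 5.9, 0.3, 0.1, 5.6 → best response W.
Agent 2 against W: payoffs 4.4, 4.8, 5.5, 4.6 → best response CR.
Agent 2 against X: payoffs 3.8, 4.5, 4.4, 3.7 → best response CL.
Agent 2 against Y: payoffs 3.6, 1.2, 4.4, 5.7 → best response R.
Agent 2 against Z: payoffs 5.1, 2.2, 3.9, 4.1 → best response L.
No profile is a mutual best response for all players.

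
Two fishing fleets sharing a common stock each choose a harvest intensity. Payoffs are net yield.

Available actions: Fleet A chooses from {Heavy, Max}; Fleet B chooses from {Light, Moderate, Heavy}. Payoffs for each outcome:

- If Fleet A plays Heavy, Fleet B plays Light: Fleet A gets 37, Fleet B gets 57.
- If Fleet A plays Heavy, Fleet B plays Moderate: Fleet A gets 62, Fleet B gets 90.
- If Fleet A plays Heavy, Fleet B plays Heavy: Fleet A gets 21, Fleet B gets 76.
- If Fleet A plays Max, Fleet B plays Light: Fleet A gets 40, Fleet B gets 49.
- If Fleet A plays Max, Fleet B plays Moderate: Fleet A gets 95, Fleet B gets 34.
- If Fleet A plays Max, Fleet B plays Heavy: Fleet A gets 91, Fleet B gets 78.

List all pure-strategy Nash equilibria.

Pure NE: (Max, Heavy)

(Heavy, Light): Fleet A can switch to Max (37 → 40). Not NE.
(Heavy, Moderate): Fleet A can switch to Max (62 → 95). Not NE.
(Heavy, Heavy): Fleet A can switch to Max (21 → 91). Not NE.
(Max, Light): Fleet B can switch to Heavy (49 → 78). Not NE.
(Max, Moderate): Fleet B can switch to Light (34 → 49). Not NE.
(Max, Heavy): Fleet A gets 91, best alternative 21; Fleet B gets 78, best alternative 49. No profitable deviation — NE.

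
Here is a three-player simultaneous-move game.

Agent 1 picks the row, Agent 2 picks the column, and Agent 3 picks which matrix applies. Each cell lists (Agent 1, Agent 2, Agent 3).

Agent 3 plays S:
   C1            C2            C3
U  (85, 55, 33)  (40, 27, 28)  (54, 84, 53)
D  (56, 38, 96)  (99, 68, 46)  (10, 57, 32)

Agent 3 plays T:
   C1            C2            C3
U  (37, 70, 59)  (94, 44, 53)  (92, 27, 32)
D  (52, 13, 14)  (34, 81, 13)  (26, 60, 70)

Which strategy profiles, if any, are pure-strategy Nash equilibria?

The pure Nash equilibria are (U, C3, S), (D, C2, S).

Agent 1 against (C1, S): payoffs 85, 56 → best response U.
Agent 1 against (C1, T): payoffs 37, 52 → best response D.
Agent 1 against (C2, S): payoffs 40, 99 → best response D.
Agent 1 against (C2, T): payoffs 94, 34 → best response U.
Agent 1 against (C3, S): payoffs 54, 10 → best response U.
Agent 1 against (C3, T): payoffs 92, 26 → best response U.
Agent 2 against (U, S): payoffs 55, 27, 84 → best response C3.
Agent 2 against (U, T): payoffs 70, 44, 27 → best response C1.
Agent 2 against (D, S): payoffs 38, 68, 57 → best response C2.
Agent 2 against (D, T): payoffs 13, 81, 60 → best response C2.
Agent 3 against (U, C1): payoffs 33, 59 → best response T.
Agent 3 against (U, C2): payoffs 28, 53 → best response T.
Agent 3 against (U, C3): payoffs 53, 32 → best response S.
Agent 3 against (D, C1): payoffs 96, 14 → best response S.
Agent 3 against (D, C2): payoffs 46, 13 → best response S.
Agent 3 against (D, C3): payoffs 32, 70 → best response T.
Mutual best responses: (U, C3, S); (D, C2, S).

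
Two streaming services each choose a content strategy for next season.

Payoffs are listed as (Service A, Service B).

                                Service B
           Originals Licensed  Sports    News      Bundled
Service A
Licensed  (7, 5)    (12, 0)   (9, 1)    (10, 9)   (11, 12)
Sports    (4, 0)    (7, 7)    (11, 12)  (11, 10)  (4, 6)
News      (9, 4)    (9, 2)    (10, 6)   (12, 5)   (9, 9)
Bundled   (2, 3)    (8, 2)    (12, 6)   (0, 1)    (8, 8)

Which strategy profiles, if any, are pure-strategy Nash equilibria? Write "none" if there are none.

(Licensed, Originals): Service A can switch to News (7 → 9). Not NE.
(Licensed, Licensed): Service B can switch to Originals (0 → 5). Not NE.
(Licensed, Sports): Service A can switch to Sports (9 → 11). Not NE.
(Licensed, News): Service A can switch to Sports (10 → 11). Not NE.
(Licensed, Bundled): Service A gets 11, best alternative 9; Service B gets 12, best alternative 9. No profitable deviation — NE.
(Sports, Originals): Service A can switch to Licensed (4 → 7). Not NE.
(Sports, Licensed): Service A can switch to Licensed (7 → 12). Not NE.
(Sports, Sports): Service A can switch to Bundled (11 → 12). Not NE.
(Sports, News): Service A can switch to News (11 → 12). Not NE.
(Sports, Bundled): Service A can switch to Licensed (4 → 11). Not NE.
(News, Originals): Service B can switch to Sports (4 → 6). Not NE.
(The remaining 9 profiles each have a profitable deviation by the same check.)

Pure NE: (Licensed, Bundled)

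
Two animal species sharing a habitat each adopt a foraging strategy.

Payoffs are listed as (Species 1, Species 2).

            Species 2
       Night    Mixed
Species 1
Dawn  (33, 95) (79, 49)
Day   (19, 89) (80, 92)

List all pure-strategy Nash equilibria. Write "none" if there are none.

Species 1 against Night: payoffs 33, 19 → best response Dawn.
Species 1 against Mixed: payoffs 79, 80 → best response Day.
Species 2 against Dawn: payoffs 95, 49 → best response Night.
Species 2 against Day: payoffs 89, 92 → best response Mixed.
Mutual best responses: (Dawn, Night); (Day, Mixed).

The pure Nash equilibria are (Dawn, Night) and (Day, Mixed).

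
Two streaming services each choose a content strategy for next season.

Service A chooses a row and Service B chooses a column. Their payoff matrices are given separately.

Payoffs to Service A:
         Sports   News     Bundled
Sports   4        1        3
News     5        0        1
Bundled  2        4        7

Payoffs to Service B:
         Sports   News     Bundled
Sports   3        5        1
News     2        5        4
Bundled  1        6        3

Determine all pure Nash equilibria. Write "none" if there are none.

For each strategy profile, look for a profitable unilateral deviation.
(Sports, Sports): Service A can switch to News (4 → 5). Not NE.
(Sports, News): Service A can switch to Bundled (1 → 4). Not NE.
(Sports, Bundled): Service A can switch to Bundled (3 → 7). Not NE.
(News, Sports): Service B can switch to News (2 → 5). Not NE.
(News, News): Service A can switch to Sports (0 → 1). Not NE.
(News, Bundled): Service A can switch to Sports (1 → 3). Not NE.
(Bundled, News): Service A gets 4, best alternative 1; Service B gets 6, best alternative 3. No profitable deviation — NE.
(The remaining 2 profiles each have a profitable deviation by the same check.)

(Bundled, News)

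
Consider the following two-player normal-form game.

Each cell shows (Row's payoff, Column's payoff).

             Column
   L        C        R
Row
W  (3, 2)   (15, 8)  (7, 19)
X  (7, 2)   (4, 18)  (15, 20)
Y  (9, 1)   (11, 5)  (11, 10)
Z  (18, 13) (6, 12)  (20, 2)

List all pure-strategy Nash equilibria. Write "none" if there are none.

For each player, find the best response to each opponent profile; mutual best responses are the pure NE.
Row against L: payoffs 3, 7, 9, 18 → best response Z.
Row against C: payoffs 15, 4, 11, 6 → best response W.
Row against R: payoffs 7, 15, 11, 20 → best response Z.
Column against W: payoffs 2, 8, 19 → best response R.
Column against X: payoffs 2, 18, 20 → best response R.
Column against Y: payoffs 1, 5, 10 → best response R.
Column against Z: payoffs 13, 12, 2 → best response L.
Mutual best responses: (Z, L).

The unique pure-strategy Nash equilibrium is (Z, L).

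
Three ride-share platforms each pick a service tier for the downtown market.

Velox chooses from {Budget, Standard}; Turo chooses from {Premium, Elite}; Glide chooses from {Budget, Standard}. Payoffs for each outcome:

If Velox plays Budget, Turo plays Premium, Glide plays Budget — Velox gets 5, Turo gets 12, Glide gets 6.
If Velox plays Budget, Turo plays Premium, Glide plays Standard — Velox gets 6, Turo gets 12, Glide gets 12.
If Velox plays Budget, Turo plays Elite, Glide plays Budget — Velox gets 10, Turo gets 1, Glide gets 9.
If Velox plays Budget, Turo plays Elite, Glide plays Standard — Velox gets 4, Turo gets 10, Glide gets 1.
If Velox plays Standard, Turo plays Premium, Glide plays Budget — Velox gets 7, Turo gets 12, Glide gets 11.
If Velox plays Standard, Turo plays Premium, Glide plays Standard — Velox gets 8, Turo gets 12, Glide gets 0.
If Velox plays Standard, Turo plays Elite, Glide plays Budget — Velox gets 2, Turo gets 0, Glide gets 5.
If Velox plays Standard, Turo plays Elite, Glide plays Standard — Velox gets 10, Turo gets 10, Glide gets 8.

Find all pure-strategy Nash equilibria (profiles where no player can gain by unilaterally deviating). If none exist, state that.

Velox against (Premium, Budget): payoffs 5, 7 → best response Standard.
Velox against (Premium, Standard): payoffs 6, 8 → best response Standard.
Velox against (Elite, Budget): payoffs 10, 2 → best response Budget.
Velox against (Elite, Standard): payoffs 4, 10 → best response Standard.
Turo against (Budget, Budget): payoffs 12, 1 → best response Premium.
Turo against (Budget, Standard): payoffs 12, 10 → best response Premium.
Turo against (Standard, Budget): payoffs 12, 0 → best response Premium.
Turo against (Standard, Standard): payoffs 12, 10 → best response Premium.
Glide against (Budget, Premium): payoffs 6, 12 → best response Standard.
Glide against (Budget, Elite): payoffs 9, 1 → best response Budget.
Glide against (Standard, Premium): payoffs 11, 0 → best response Budget.
Glide against (Standard, Elite): payoffs 5, 8 → best response Standard.
Mutual best responses: (Standard, Premium, Budget).

The unique pure-strategy Nash equilibrium is (Standard, Premium, Budget).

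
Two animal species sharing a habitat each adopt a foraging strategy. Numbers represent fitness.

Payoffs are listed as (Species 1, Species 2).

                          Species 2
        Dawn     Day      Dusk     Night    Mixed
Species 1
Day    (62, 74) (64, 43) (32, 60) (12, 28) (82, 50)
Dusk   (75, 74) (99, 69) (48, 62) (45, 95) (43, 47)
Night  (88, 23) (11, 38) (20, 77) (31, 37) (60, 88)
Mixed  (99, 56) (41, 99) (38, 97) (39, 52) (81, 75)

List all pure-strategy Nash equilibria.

For each strategy profile, look for a profitable unilateral deviation.
(Day, Dawn): Species 1 can switch to Dusk (62 → 75). Not NE.
(Day, Day): Species 1 can switch to Dusk (64 → 99). Not NE.
(Day, Dusk): Species 1 can switch to Dusk (32 → 48). Not NE.
(Day, Night): Species 1 can switch to Dusk (12 → 45). Not NE.
(Day, Mixed): Species 2 can switch to Dawn (50 → 74). Not NE.
(Dusk, Dawn): Species 1 can switch to Night (75 → 88). Not NE.
(Dusk, Day): Species 2 can switch to Dawn (69 → 74). Not NE.
(Dusk, Dusk): Species 2 can switch to Dawn (62 → 74). Not NE.
(Dusk, Night): Species 1 gets 45, best alternative 39; Species 2 gets 95, best alternative 74. No profitable deviation — NE.
(The remaining 11 profiles each have a profitable deviation by the same check.)

Pure NE: (Dusk, Night)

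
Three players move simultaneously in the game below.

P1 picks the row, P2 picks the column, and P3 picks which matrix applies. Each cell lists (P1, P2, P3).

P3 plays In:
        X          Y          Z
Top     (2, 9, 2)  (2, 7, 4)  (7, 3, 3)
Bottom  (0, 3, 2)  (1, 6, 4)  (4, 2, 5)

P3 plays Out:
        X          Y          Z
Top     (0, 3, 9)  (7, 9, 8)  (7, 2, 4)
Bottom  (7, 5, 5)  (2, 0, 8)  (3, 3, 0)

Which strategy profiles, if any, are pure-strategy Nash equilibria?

(Top, Y, Out), (Bottom, X, Out)

P1 against (X, In): payoffs 2, 0 → best response Top.
P1 against (X, Out): payoffs 0, 7 → best response Bottom.
P1 against (Y, In): payoffs 2, 1 → best response Top.
P1 against (Y, Out): payoffs 7, 2 → best response Top.
P1 against (Z, In): payoffs 7, 4 → best response Top.
P1 against (Z, Out): payoffs 7, 3 → best response Top.
P2 against (Top, In): payoffs 9, 7, 3 → best response X.
P2 against (Top, Out): payoffs 3, 9, 2 → best response Y.
P2 against (Bottom, In): payoffs 3, 6, 2 → best response Y.
P2 against (Bottom, Out): payoffs 5, 0, 3 → best response X.
P3 against (Top, X): payoffs 2, 9 → best response Out.
P3 against (Top, Y): payoffs 4, 8 → best response Out.
P3 against (Top, Z): payoffs 3, 4 → best response Out.
P3 against (Bottom, X): payoffs 2, 5 → best response Out.
P3 against (Bottom, Y): payoffs 4, 8 → best response Out.
P3 against (Bottom, Z): payoffs 5, 0 → best response In.
Mutual best responses: (Top, Y, Out); (Bottom, X, Out).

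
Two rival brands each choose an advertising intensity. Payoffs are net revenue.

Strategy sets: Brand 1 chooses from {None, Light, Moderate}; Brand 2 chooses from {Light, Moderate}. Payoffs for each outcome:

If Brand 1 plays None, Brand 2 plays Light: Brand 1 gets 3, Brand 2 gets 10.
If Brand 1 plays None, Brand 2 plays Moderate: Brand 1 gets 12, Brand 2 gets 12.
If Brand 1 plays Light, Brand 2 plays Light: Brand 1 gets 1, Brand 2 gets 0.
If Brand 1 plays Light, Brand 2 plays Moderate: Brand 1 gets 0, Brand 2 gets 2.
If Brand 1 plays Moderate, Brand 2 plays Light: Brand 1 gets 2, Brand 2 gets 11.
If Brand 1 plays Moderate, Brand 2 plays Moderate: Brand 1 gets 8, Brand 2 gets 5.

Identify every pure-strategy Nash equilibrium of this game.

The unique pure-strategy Nash equilibrium is (None, Moderate).

Brand 1 against Light: payoffs 3, 1, 2 → best response None.
Brand 1 against Moderate: payoffs 12, 0, 8 → best response None.
Brand 2 against None: payoffs 10, 12 → best response Moderate.
Brand 2 against Light: payoffs 0, 2 → best response Moderate.
Brand 2 against Moderate: payoffs 11, 5 → best response Light.
Mutual best responses: (None, Moderate).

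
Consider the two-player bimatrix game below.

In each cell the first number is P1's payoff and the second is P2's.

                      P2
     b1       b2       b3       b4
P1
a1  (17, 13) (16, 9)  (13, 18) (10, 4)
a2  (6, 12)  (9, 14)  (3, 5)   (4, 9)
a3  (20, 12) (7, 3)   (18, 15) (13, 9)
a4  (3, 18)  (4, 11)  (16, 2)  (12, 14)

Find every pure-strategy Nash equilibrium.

(a1, b1): P1 can switch to a3 (17 → 20). Not NE.
(a1, b2): P2 can switch to b1 (9 → 13). Not NE.
(a1, b3): P1 can switch to a3 (13 → 18). Not NE.
(a1, b4): P1 can switch to a3 (10 → 13). Not NE.
(a2, b1): P1 can switch to a1 (6 → 17). Not NE.
(a2, b2): P1 can switch to a1 (9 → 16). Not NE.
(a2, b3): P1 can switch to a1 (3 → 13). Not NE.
(a2, b4): P1 can switch to a1 (4 → 10). Not NE.
(a3, b1): P2 can switch to b3 (12 → 15). Not NE.
(a3, b2): P1 can switch to a1 (7 → 16). Not NE.
(a3, b3): P1 gets 18, best alternative 16; P2 gets 15, best alternative 12. No profitable deviation — NE.
(The remaining 5 profiles each have a profitable deviation by the same check.)

The unique pure-strategy Nash equilibrium is (a3, b3).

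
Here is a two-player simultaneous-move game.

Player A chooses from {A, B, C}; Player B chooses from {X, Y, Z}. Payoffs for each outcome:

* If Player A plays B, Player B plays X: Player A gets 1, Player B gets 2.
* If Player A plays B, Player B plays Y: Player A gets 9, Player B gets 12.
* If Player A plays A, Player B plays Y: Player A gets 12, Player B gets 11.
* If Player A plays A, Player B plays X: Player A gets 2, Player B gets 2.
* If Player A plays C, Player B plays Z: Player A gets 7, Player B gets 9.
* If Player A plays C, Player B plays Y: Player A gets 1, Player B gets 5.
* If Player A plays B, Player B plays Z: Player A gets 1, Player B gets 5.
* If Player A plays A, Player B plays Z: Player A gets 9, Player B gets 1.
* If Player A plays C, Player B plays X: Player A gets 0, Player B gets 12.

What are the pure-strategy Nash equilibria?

(A, Y)

Player A against X: payoffs 2, 1, 0 → best response A.
Player A against Y: payoffs 12, 9, 1 → best response A.
Player A against Z: payoffs 9, 1, 7 → best response A.
Player B against A: payoffs 2, 11, 1 → best response Y.
Player B against B: payoffs 2, 12, 5 → best response Y.
Player B against C: payoffs 12, 5, 9 → best response X.
Mutual best responses: (A, Y).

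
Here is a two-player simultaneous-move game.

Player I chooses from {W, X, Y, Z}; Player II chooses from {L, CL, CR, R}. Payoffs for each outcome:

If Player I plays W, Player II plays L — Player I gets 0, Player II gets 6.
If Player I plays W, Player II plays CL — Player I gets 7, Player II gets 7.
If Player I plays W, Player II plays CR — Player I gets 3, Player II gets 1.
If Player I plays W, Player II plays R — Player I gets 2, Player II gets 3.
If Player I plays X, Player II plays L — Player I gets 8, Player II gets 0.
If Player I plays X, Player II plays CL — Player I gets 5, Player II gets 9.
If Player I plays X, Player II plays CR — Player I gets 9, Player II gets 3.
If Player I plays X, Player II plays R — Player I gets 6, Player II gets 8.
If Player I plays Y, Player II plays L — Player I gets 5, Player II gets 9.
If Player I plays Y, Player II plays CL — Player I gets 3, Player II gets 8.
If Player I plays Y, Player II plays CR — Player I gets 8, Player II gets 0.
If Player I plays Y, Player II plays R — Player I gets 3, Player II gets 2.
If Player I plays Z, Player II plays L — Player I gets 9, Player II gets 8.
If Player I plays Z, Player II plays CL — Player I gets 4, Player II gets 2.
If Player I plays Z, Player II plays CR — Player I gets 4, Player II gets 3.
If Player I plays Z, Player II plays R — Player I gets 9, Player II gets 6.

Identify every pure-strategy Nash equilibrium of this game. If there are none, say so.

(W, CL); (Z, L)

Mark each player's best response to every combination of opponents' strategies; a profile where every player is best-responding is a pure Nash equilibrium.
Player I against L: payoffs 0, 8, 5, 9 → best response Z.
Player I against CL: payoffs 7, 5, 3, 4 → best response W.
Player I against CR: payoffs 3, 9, 8, 4 → best response X.
Player I against R: payoffs 2, 6, 3, 9 → best response Z.
Player II against W: payoffs 6, 7, 1, 3 → best response CL.
Player II against X: payoffs 0, 9, 3, 8 → best response CL.
Player II against Y: payoffs 9, 8, 0, 2 → best response L.
Player II against Z: payoffs 8, 2, 3, 6 → best response L.
Mutual best responses: (W, CL); (Z, L).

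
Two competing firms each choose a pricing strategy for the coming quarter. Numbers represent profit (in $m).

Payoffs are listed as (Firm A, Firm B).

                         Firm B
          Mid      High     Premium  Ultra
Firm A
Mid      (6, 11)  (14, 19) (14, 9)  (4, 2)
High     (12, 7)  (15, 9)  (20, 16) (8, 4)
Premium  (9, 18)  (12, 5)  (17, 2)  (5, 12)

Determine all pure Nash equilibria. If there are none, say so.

(High, Premium)

Firm A against Mid: payoffs 6, 12, 9 → best response High.
Firm A against High: payoffs 14, 15, 12 → best response High.
Firm A against Premium: payoffs 14, 20, 17 → best response High.
Firm A against Ultra: payoffs 4, 8, 5 → best response High.
Firm B against Mid: payoffs 11, 19, 9, 2 → best response High.
Firm B against High: payoffs 7, 9, 16, 4 → best response Premium.
Firm B against Premium: payoffs 18, 5, 2, 12 → best response Mid.
Mutual best responses: (High, Premium).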